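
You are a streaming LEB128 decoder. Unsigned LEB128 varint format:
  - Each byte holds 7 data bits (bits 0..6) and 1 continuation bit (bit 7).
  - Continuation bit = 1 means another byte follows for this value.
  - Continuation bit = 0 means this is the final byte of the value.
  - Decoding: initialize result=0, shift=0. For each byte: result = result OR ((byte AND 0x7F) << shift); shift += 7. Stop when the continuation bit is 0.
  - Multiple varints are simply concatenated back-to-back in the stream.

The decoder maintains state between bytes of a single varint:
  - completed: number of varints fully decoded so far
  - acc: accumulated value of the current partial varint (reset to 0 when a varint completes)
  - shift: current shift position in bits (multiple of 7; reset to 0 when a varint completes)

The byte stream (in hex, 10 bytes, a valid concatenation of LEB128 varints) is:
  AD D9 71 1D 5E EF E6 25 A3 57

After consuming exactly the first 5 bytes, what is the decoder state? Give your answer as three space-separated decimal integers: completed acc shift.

Answer: 3 0 0

Derivation:
byte[0]=0xAD cont=1 payload=0x2D: acc |= 45<<0 -> completed=0 acc=45 shift=7
byte[1]=0xD9 cont=1 payload=0x59: acc |= 89<<7 -> completed=0 acc=11437 shift=14
byte[2]=0x71 cont=0 payload=0x71: varint #1 complete (value=1862829); reset -> completed=1 acc=0 shift=0
byte[3]=0x1D cont=0 payload=0x1D: varint #2 complete (value=29); reset -> completed=2 acc=0 shift=0
byte[4]=0x5E cont=0 payload=0x5E: varint #3 complete (value=94); reset -> completed=3 acc=0 shift=0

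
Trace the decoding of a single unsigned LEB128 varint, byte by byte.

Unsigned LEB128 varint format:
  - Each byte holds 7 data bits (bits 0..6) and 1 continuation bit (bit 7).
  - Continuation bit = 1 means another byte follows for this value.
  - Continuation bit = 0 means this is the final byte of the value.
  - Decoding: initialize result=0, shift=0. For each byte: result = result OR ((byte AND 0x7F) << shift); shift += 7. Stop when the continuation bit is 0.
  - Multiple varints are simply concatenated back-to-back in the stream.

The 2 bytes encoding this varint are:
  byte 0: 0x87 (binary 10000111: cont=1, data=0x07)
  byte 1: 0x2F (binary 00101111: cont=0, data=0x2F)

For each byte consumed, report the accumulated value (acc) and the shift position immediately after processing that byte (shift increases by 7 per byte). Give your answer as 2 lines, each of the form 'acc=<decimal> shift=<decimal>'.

byte 0=0x87: payload=0x07=7, contrib = 7<<0 = 7; acc -> 7, shift -> 7
byte 1=0x2F: payload=0x2F=47, contrib = 47<<7 = 6016; acc -> 6023, shift -> 14

Answer: acc=7 shift=7
acc=6023 shift=14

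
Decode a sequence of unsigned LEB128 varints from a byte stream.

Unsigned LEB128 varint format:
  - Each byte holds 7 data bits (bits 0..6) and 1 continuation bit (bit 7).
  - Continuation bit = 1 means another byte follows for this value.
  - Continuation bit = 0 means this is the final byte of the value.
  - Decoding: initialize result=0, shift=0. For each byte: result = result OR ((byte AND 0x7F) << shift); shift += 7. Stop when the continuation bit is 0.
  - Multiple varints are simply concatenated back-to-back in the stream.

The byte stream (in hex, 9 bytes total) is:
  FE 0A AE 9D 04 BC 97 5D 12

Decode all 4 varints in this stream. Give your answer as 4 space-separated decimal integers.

  byte[0]=0xFE cont=1 payload=0x7E=126: acc |= 126<<0 -> acc=126 shift=7
  byte[1]=0x0A cont=0 payload=0x0A=10: acc |= 10<<7 -> acc=1406 shift=14 [end]
Varint 1: bytes[0:2] = FE 0A -> value 1406 (2 byte(s))
  byte[2]=0xAE cont=1 payload=0x2E=46: acc |= 46<<0 -> acc=46 shift=7
  byte[3]=0x9D cont=1 payload=0x1D=29: acc |= 29<<7 -> acc=3758 shift=14
  byte[4]=0x04 cont=0 payload=0x04=4: acc |= 4<<14 -> acc=69294 shift=21 [end]
Varint 2: bytes[2:5] = AE 9D 04 -> value 69294 (3 byte(s))
  byte[5]=0xBC cont=1 payload=0x3C=60: acc |= 60<<0 -> acc=60 shift=7
  byte[6]=0x97 cont=1 payload=0x17=23: acc |= 23<<7 -> acc=3004 shift=14
  byte[7]=0x5D cont=0 payload=0x5D=93: acc |= 93<<14 -> acc=1526716 shift=21 [end]
Varint 3: bytes[5:8] = BC 97 5D -> value 1526716 (3 byte(s))
  byte[8]=0x12 cont=0 payload=0x12=18: acc |= 18<<0 -> acc=18 shift=7 [end]
Varint 4: bytes[8:9] = 12 -> value 18 (1 byte(s))

Answer: 1406 69294 1526716 18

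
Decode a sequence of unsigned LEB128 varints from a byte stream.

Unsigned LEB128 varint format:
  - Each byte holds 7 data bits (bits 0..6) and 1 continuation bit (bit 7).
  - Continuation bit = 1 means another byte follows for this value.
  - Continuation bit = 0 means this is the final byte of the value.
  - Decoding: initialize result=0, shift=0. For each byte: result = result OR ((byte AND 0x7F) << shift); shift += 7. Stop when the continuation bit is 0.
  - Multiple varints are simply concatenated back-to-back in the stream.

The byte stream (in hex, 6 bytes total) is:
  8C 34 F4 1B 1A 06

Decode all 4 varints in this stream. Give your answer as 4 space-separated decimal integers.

Answer: 6668 3572 26 6

Derivation:
  byte[0]=0x8C cont=1 payload=0x0C=12: acc |= 12<<0 -> acc=12 shift=7
  byte[1]=0x34 cont=0 payload=0x34=52: acc |= 52<<7 -> acc=6668 shift=14 [end]
Varint 1: bytes[0:2] = 8C 34 -> value 6668 (2 byte(s))
  byte[2]=0xF4 cont=1 payload=0x74=116: acc |= 116<<0 -> acc=116 shift=7
  byte[3]=0x1B cont=0 payload=0x1B=27: acc |= 27<<7 -> acc=3572 shift=14 [end]
Varint 2: bytes[2:4] = F4 1B -> value 3572 (2 byte(s))
  byte[4]=0x1A cont=0 payload=0x1A=26: acc |= 26<<0 -> acc=26 shift=7 [end]
Varint 3: bytes[4:5] = 1A -> value 26 (1 byte(s))
  byte[5]=0x06 cont=0 payload=0x06=6: acc |= 6<<0 -> acc=6 shift=7 [end]
Varint 4: bytes[5:6] = 06 -> value 6 (1 byte(s))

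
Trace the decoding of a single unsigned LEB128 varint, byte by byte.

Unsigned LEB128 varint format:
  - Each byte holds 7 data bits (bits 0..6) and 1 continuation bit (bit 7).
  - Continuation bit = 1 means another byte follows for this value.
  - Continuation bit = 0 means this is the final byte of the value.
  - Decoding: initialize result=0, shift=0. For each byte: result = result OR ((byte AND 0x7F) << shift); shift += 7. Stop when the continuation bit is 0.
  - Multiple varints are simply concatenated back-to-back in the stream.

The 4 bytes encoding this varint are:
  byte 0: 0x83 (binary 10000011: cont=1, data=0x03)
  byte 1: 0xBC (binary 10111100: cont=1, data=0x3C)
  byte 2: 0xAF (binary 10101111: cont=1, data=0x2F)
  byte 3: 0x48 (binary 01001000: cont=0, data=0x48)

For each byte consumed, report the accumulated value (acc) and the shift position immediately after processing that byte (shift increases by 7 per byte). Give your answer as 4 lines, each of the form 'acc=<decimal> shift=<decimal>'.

Answer: acc=3 shift=7
acc=7683 shift=14
acc=777731 shift=21
acc=151772675 shift=28

Derivation:
byte 0=0x83: payload=0x03=3, contrib = 3<<0 = 3; acc -> 3, shift -> 7
byte 1=0xBC: payload=0x3C=60, contrib = 60<<7 = 7680; acc -> 7683, shift -> 14
byte 2=0xAF: payload=0x2F=47, contrib = 47<<14 = 770048; acc -> 777731, shift -> 21
byte 3=0x48: payload=0x48=72, contrib = 72<<21 = 150994944; acc -> 151772675, shift -> 28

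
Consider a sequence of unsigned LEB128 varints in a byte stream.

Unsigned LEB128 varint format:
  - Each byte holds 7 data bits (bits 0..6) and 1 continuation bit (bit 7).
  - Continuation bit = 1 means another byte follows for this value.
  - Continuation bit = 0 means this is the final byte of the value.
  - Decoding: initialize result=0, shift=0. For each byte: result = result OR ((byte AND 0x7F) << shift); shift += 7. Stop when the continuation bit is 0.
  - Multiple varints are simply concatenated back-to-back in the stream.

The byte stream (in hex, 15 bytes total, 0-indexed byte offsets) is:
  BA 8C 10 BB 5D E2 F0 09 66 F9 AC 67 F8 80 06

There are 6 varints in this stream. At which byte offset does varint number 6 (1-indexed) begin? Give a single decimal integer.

Answer: 12

Derivation:
  byte[0]=0xBA cont=1 payload=0x3A=58: acc |= 58<<0 -> acc=58 shift=7
  byte[1]=0x8C cont=1 payload=0x0C=12: acc |= 12<<7 -> acc=1594 shift=14
  byte[2]=0x10 cont=0 payload=0x10=16: acc |= 16<<14 -> acc=263738 shift=21 [end]
Varint 1: bytes[0:3] = BA 8C 10 -> value 263738 (3 byte(s))
  byte[3]=0xBB cont=1 payload=0x3B=59: acc |= 59<<0 -> acc=59 shift=7
  byte[4]=0x5D cont=0 payload=0x5D=93: acc |= 93<<7 -> acc=11963 shift=14 [end]
Varint 2: bytes[3:5] = BB 5D -> value 11963 (2 byte(s))
  byte[5]=0xE2 cont=1 payload=0x62=98: acc |= 98<<0 -> acc=98 shift=7
  byte[6]=0xF0 cont=1 payload=0x70=112: acc |= 112<<7 -> acc=14434 shift=14
  byte[7]=0x09 cont=0 payload=0x09=9: acc |= 9<<14 -> acc=161890 shift=21 [end]
Varint 3: bytes[5:8] = E2 F0 09 -> value 161890 (3 byte(s))
  byte[8]=0x66 cont=0 payload=0x66=102: acc |= 102<<0 -> acc=102 shift=7 [end]
Varint 4: bytes[8:9] = 66 -> value 102 (1 byte(s))
  byte[9]=0xF9 cont=1 payload=0x79=121: acc |= 121<<0 -> acc=121 shift=7
  byte[10]=0xAC cont=1 payload=0x2C=44: acc |= 44<<7 -> acc=5753 shift=14
  byte[11]=0x67 cont=0 payload=0x67=103: acc |= 103<<14 -> acc=1693305 shift=21 [end]
Varint 5: bytes[9:12] = F9 AC 67 -> value 1693305 (3 byte(s))
  byte[12]=0xF8 cont=1 payload=0x78=120: acc |= 120<<0 -> acc=120 shift=7
  byte[13]=0x80 cont=1 payload=0x00=0: acc |= 0<<7 -> acc=120 shift=14
  byte[14]=0x06 cont=0 payload=0x06=6: acc |= 6<<14 -> acc=98424 shift=21 [end]
Varint 6: bytes[12:15] = F8 80 06 -> value 98424 (3 byte(s))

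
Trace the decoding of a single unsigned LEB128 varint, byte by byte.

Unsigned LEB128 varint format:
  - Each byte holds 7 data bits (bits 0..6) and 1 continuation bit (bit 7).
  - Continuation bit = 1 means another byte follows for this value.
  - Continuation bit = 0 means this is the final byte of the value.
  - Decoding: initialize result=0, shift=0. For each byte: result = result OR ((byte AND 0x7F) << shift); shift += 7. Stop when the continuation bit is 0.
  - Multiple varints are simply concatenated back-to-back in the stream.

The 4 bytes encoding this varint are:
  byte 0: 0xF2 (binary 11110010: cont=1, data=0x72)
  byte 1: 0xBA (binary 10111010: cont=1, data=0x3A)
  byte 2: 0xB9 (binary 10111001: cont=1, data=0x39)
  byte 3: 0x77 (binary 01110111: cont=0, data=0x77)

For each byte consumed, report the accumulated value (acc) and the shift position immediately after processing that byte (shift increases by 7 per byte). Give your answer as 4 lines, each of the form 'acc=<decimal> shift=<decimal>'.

byte 0=0xF2: payload=0x72=114, contrib = 114<<0 = 114; acc -> 114, shift -> 7
byte 1=0xBA: payload=0x3A=58, contrib = 58<<7 = 7424; acc -> 7538, shift -> 14
byte 2=0xB9: payload=0x39=57, contrib = 57<<14 = 933888; acc -> 941426, shift -> 21
byte 3=0x77: payload=0x77=119, contrib = 119<<21 = 249561088; acc -> 250502514, shift -> 28

Answer: acc=114 shift=7
acc=7538 shift=14
acc=941426 shift=21
acc=250502514 shift=28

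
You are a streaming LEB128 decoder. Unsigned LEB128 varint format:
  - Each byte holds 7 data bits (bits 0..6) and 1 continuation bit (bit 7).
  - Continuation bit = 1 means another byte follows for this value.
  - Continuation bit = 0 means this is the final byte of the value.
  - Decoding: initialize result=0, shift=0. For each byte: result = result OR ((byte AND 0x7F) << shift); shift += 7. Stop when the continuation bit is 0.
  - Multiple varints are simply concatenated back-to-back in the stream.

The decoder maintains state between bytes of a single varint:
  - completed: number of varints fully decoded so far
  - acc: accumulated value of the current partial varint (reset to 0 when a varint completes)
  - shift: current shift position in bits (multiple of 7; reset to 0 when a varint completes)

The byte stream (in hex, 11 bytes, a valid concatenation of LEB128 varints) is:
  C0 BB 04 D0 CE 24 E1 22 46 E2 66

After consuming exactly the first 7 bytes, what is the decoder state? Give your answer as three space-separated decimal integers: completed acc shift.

byte[0]=0xC0 cont=1 payload=0x40: acc |= 64<<0 -> completed=0 acc=64 shift=7
byte[1]=0xBB cont=1 payload=0x3B: acc |= 59<<7 -> completed=0 acc=7616 shift=14
byte[2]=0x04 cont=0 payload=0x04: varint #1 complete (value=73152); reset -> completed=1 acc=0 shift=0
byte[3]=0xD0 cont=1 payload=0x50: acc |= 80<<0 -> completed=1 acc=80 shift=7
byte[4]=0xCE cont=1 payload=0x4E: acc |= 78<<7 -> completed=1 acc=10064 shift=14
byte[5]=0x24 cont=0 payload=0x24: varint #2 complete (value=599888); reset -> completed=2 acc=0 shift=0
byte[6]=0xE1 cont=1 payload=0x61: acc |= 97<<0 -> completed=2 acc=97 shift=7

Answer: 2 97 7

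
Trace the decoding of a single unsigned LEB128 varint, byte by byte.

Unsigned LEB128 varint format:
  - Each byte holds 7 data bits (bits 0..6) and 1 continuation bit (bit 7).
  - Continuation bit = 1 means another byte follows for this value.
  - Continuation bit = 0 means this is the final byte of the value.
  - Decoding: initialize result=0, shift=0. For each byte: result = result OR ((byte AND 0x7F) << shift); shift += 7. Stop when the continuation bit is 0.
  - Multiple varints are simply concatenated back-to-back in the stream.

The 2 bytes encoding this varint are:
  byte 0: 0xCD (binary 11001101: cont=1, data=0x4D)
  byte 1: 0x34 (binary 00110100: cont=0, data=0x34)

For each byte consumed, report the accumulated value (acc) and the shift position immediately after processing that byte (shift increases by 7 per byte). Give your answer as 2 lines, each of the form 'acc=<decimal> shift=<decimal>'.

Answer: acc=77 shift=7
acc=6733 shift=14

Derivation:
byte 0=0xCD: payload=0x4D=77, contrib = 77<<0 = 77; acc -> 77, shift -> 7
byte 1=0x34: payload=0x34=52, contrib = 52<<7 = 6656; acc -> 6733, shift -> 14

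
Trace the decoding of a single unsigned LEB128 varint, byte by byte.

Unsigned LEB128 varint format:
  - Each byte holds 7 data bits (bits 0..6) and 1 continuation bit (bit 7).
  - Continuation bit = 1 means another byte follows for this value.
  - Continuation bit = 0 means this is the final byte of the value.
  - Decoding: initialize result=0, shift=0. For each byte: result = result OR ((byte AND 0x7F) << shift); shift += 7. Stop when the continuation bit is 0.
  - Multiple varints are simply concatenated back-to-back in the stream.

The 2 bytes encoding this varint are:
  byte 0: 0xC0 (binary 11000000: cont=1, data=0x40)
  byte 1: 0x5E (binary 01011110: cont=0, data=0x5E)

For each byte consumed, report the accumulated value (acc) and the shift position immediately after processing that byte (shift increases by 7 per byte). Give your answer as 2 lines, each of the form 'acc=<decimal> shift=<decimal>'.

Answer: acc=64 shift=7
acc=12096 shift=14

Derivation:
byte 0=0xC0: payload=0x40=64, contrib = 64<<0 = 64; acc -> 64, shift -> 7
byte 1=0x5E: payload=0x5E=94, contrib = 94<<7 = 12032; acc -> 12096, shift -> 14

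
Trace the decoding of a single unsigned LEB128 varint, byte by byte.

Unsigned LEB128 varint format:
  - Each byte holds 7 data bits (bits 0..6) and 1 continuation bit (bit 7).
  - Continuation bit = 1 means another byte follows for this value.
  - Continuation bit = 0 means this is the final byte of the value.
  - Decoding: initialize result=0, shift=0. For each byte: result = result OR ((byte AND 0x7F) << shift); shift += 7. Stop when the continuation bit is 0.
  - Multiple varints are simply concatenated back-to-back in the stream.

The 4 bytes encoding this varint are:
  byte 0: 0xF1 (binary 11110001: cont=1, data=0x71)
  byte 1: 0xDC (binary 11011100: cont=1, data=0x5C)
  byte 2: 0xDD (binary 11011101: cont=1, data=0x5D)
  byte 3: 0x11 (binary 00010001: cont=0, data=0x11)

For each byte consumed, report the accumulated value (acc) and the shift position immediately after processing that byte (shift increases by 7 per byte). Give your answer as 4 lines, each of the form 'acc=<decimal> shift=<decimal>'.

byte 0=0xF1: payload=0x71=113, contrib = 113<<0 = 113; acc -> 113, shift -> 7
byte 1=0xDC: payload=0x5C=92, contrib = 92<<7 = 11776; acc -> 11889, shift -> 14
byte 2=0xDD: payload=0x5D=93, contrib = 93<<14 = 1523712; acc -> 1535601, shift -> 21
byte 3=0x11: payload=0x11=17, contrib = 17<<21 = 35651584; acc -> 37187185, shift -> 28

Answer: acc=113 shift=7
acc=11889 shift=14
acc=1535601 shift=21
acc=37187185 shift=28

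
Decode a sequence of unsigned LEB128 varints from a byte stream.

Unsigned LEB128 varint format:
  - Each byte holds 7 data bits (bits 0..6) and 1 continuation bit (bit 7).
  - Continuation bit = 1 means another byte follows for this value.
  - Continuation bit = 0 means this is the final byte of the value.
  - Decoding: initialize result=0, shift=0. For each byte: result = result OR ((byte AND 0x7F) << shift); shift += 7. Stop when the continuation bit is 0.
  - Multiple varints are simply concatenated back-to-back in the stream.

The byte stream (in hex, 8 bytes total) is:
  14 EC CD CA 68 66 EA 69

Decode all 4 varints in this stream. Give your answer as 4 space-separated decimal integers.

Answer: 20 219326188 102 13546

Derivation:
  byte[0]=0x14 cont=0 payload=0x14=20: acc |= 20<<0 -> acc=20 shift=7 [end]
Varint 1: bytes[0:1] = 14 -> value 20 (1 byte(s))
  byte[1]=0xEC cont=1 payload=0x6C=108: acc |= 108<<0 -> acc=108 shift=7
  byte[2]=0xCD cont=1 payload=0x4D=77: acc |= 77<<7 -> acc=9964 shift=14
  byte[3]=0xCA cont=1 payload=0x4A=74: acc |= 74<<14 -> acc=1222380 shift=21
  byte[4]=0x68 cont=0 payload=0x68=104: acc |= 104<<21 -> acc=219326188 shift=28 [end]
Varint 2: bytes[1:5] = EC CD CA 68 -> value 219326188 (4 byte(s))
  byte[5]=0x66 cont=0 payload=0x66=102: acc |= 102<<0 -> acc=102 shift=7 [end]
Varint 3: bytes[5:6] = 66 -> value 102 (1 byte(s))
  byte[6]=0xEA cont=1 payload=0x6A=106: acc |= 106<<0 -> acc=106 shift=7
  byte[7]=0x69 cont=0 payload=0x69=105: acc |= 105<<7 -> acc=13546 shift=14 [end]
Varint 4: bytes[6:8] = EA 69 -> value 13546 (2 byte(s))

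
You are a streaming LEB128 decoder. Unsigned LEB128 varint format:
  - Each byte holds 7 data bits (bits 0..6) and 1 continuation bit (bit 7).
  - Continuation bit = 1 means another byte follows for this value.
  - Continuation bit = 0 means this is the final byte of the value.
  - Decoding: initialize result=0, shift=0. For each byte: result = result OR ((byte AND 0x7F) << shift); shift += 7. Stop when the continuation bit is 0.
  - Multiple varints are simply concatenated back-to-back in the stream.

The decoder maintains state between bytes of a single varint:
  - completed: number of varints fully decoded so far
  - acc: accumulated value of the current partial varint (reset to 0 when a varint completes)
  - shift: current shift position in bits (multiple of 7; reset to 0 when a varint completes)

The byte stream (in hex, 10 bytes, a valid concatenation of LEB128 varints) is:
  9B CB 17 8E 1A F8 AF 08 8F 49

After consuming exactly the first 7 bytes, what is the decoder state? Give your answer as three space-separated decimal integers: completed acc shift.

Answer: 2 6136 14

Derivation:
byte[0]=0x9B cont=1 payload=0x1B: acc |= 27<<0 -> completed=0 acc=27 shift=7
byte[1]=0xCB cont=1 payload=0x4B: acc |= 75<<7 -> completed=0 acc=9627 shift=14
byte[2]=0x17 cont=0 payload=0x17: varint #1 complete (value=386459); reset -> completed=1 acc=0 shift=0
byte[3]=0x8E cont=1 payload=0x0E: acc |= 14<<0 -> completed=1 acc=14 shift=7
byte[4]=0x1A cont=0 payload=0x1A: varint #2 complete (value=3342); reset -> completed=2 acc=0 shift=0
byte[5]=0xF8 cont=1 payload=0x78: acc |= 120<<0 -> completed=2 acc=120 shift=7
byte[6]=0xAF cont=1 payload=0x2F: acc |= 47<<7 -> completed=2 acc=6136 shift=14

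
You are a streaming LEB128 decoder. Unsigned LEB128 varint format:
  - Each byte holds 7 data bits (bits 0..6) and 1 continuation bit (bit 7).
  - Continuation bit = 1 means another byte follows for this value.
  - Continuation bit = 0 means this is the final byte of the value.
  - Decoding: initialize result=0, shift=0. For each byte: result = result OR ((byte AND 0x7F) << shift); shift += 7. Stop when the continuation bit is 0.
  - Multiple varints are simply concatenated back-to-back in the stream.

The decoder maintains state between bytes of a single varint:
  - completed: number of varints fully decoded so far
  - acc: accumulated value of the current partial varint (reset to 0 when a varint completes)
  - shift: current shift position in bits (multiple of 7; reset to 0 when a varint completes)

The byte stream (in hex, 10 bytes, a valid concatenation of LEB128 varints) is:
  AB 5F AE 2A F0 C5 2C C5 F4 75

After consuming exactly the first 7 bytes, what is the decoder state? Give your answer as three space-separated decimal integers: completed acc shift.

byte[0]=0xAB cont=1 payload=0x2B: acc |= 43<<0 -> completed=0 acc=43 shift=7
byte[1]=0x5F cont=0 payload=0x5F: varint #1 complete (value=12203); reset -> completed=1 acc=0 shift=0
byte[2]=0xAE cont=1 payload=0x2E: acc |= 46<<0 -> completed=1 acc=46 shift=7
byte[3]=0x2A cont=0 payload=0x2A: varint #2 complete (value=5422); reset -> completed=2 acc=0 shift=0
byte[4]=0xF0 cont=1 payload=0x70: acc |= 112<<0 -> completed=2 acc=112 shift=7
byte[5]=0xC5 cont=1 payload=0x45: acc |= 69<<7 -> completed=2 acc=8944 shift=14
byte[6]=0x2C cont=0 payload=0x2C: varint #3 complete (value=729840); reset -> completed=3 acc=0 shift=0

Answer: 3 0 0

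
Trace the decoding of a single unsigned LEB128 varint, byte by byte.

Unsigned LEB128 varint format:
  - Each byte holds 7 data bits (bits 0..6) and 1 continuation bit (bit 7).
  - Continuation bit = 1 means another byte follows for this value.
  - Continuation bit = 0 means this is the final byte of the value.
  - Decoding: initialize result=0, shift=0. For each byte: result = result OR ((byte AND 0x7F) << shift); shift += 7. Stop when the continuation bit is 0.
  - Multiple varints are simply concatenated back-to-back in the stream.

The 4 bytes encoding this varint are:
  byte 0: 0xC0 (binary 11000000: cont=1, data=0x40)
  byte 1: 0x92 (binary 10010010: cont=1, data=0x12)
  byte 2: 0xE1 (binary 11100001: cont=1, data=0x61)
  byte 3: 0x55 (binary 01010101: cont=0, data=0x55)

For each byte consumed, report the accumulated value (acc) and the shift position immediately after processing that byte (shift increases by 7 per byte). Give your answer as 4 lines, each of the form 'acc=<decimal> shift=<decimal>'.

byte 0=0xC0: payload=0x40=64, contrib = 64<<0 = 64; acc -> 64, shift -> 7
byte 1=0x92: payload=0x12=18, contrib = 18<<7 = 2304; acc -> 2368, shift -> 14
byte 2=0xE1: payload=0x61=97, contrib = 97<<14 = 1589248; acc -> 1591616, shift -> 21
byte 3=0x55: payload=0x55=85, contrib = 85<<21 = 178257920; acc -> 179849536, shift -> 28

Answer: acc=64 shift=7
acc=2368 shift=14
acc=1591616 shift=21
acc=179849536 shift=28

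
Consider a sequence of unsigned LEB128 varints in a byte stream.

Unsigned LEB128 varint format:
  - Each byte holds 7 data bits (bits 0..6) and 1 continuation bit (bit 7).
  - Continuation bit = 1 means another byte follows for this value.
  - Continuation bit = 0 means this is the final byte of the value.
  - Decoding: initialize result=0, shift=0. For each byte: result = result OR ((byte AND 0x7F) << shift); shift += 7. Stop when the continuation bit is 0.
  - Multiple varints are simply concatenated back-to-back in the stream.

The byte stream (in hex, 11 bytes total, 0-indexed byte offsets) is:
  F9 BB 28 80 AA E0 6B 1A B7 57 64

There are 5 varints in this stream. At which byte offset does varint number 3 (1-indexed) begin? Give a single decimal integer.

  byte[0]=0xF9 cont=1 payload=0x79=121: acc |= 121<<0 -> acc=121 shift=7
  byte[1]=0xBB cont=1 payload=0x3B=59: acc |= 59<<7 -> acc=7673 shift=14
  byte[2]=0x28 cont=0 payload=0x28=40: acc |= 40<<14 -> acc=663033 shift=21 [end]
Varint 1: bytes[0:3] = F9 BB 28 -> value 663033 (3 byte(s))
  byte[3]=0x80 cont=1 payload=0x00=0: acc |= 0<<0 -> acc=0 shift=7
  byte[4]=0xAA cont=1 payload=0x2A=42: acc |= 42<<7 -> acc=5376 shift=14
  byte[5]=0xE0 cont=1 payload=0x60=96: acc |= 96<<14 -> acc=1578240 shift=21
  byte[6]=0x6B cont=0 payload=0x6B=107: acc |= 107<<21 -> acc=225973504 shift=28 [end]
Varint 2: bytes[3:7] = 80 AA E0 6B -> value 225973504 (4 byte(s))
  byte[7]=0x1A cont=0 payload=0x1A=26: acc |= 26<<0 -> acc=26 shift=7 [end]
Varint 3: bytes[7:8] = 1A -> value 26 (1 byte(s))
  byte[8]=0xB7 cont=1 payload=0x37=55: acc |= 55<<0 -> acc=55 shift=7
  byte[9]=0x57 cont=0 payload=0x57=87: acc |= 87<<7 -> acc=11191 shift=14 [end]
Varint 4: bytes[8:10] = B7 57 -> value 11191 (2 byte(s))
  byte[10]=0x64 cont=0 payload=0x64=100: acc |= 100<<0 -> acc=100 shift=7 [end]
Varint 5: bytes[10:11] = 64 -> value 100 (1 byte(s))

Answer: 7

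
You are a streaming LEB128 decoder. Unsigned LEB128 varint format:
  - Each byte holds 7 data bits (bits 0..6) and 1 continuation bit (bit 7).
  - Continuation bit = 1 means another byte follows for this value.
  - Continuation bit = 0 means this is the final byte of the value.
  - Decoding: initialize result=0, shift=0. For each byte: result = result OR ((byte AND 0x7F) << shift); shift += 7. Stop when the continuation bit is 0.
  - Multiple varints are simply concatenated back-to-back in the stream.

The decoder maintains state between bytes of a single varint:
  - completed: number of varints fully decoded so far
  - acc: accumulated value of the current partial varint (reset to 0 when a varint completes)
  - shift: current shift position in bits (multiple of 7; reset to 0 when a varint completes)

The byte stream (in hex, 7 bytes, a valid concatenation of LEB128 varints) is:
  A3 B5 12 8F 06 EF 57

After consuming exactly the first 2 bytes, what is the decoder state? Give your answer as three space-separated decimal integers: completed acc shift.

byte[0]=0xA3 cont=1 payload=0x23: acc |= 35<<0 -> completed=0 acc=35 shift=7
byte[1]=0xB5 cont=1 payload=0x35: acc |= 53<<7 -> completed=0 acc=6819 shift=14

Answer: 0 6819 14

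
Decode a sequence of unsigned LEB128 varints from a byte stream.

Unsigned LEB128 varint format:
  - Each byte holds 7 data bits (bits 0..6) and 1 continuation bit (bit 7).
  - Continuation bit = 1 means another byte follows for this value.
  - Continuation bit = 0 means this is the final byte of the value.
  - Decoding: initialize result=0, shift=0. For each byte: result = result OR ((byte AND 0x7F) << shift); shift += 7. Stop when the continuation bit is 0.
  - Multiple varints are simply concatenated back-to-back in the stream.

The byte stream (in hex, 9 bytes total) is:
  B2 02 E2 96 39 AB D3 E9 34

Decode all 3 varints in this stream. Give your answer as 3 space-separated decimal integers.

Answer: 306 936802 110782891

Derivation:
  byte[0]=0xB2 cont=1 payload=0x32=50: acc |= 50<<0 -> acc=50 shift=7
  byte[1]=0x02 cont=0 payload=0x02=2: acc |= 2<<7 -> acc=306 shift=14 [end]
Varint 1: bytes[0:2] = B2 02 -> value 306 (2 byte(s))
  byte[2]=0xE2 cont=1 payload=0x62=98: acc |= 98<<0 -> acc=98 shift=7
  byte[3]=0x96 cont=1 payload=0x16=22: acc |= 22<<7 -> acc=2914 shift=14
  byte[4]=0x39 cont=0 payload=0x39=57: acc |= 57<<14 -> acc=936802 shift=21 [end]
Varint 2: bytes[2:5] = E2 96 39 -> value 936802 (3 byte(s))
  byte[5]=0xAB cont=1 payload=0x2B=43: acc |= 43<<0 -> acc=43 shift=7
  byte[6]=0xD3 cont=1 payload=0x53=83: acc |= 83<<7 -> acc=10667 shift=14
  byte[7]=0xE9 cont=1 payload=0x69=105: acc |= 105<<14 -> acc=1730987 shift=21
  byte[8]=0x34 cont=0 payload=0x34=52: acc |= 52<<21 -> acc=110782891 shift=28 [end]
Varint 3: bytes[5:9] = AB D3 E9 34 -> value 110782891 (4 byte(s))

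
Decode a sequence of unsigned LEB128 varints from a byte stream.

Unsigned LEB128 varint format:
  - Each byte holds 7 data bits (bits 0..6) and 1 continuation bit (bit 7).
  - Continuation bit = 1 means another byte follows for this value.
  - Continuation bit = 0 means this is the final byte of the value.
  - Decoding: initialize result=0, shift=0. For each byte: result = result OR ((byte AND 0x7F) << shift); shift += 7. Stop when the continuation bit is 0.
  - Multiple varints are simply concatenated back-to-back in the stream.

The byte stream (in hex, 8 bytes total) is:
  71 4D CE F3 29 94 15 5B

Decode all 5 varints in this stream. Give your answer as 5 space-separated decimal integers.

Answer: 113 77 686542 2708 91

Derivation:
  byte[0]=0x71 cont=0 payload=0x71=113: acc |= 113<<0 -> acc=113 shift=7 [end]
Varint 1: bytes[0:1] = 71 -> value 113 (1 byte(s))
  byte[1]=0x4D cont=0 payload=0x4D=77: acc |= 77<<0 -> acc=77 shift=7 [end]
Varint 2: bytes[1:2] = 4D -> value 77 (1 byte(s))
  byte[2]=0xCE cont=1 payload=0x4E=78: acc |= 78<<0 -> acc=78 shift=7
  byte[3]=0xF3 cont=1 payload=0x73=115: acc |= 115<<7 -> acc=14798 shift=14
  byte[4]=0x29 cont=0 payload=0x29=41: acc |= 41<<14 -> acc=686542 shift=21 [end]
Varint 3: bytes[2:5] = CE F3 29 -> value 686542 (3 byte(s))
  byte[5]=0x94 cont=1 payload=0x14=20: acc |= 20<<0 -> acc=20 shift=7
  byte[6]=0x15 cont=0 payload=0x15=21: acc |= 21<<7 -> acc=2708 shift=14 [end]
Varint 4: bytes[5:7] = 94 15 -> value 2708 (2 byte(s))
  byte[7]=0x5B cont=0 payload=0x5B=91: acc |= 91<<0 -> acc=91 shift=7 [end]
Varint 5: bytes[7:8] = 5B -> value 91 (1 byte(s))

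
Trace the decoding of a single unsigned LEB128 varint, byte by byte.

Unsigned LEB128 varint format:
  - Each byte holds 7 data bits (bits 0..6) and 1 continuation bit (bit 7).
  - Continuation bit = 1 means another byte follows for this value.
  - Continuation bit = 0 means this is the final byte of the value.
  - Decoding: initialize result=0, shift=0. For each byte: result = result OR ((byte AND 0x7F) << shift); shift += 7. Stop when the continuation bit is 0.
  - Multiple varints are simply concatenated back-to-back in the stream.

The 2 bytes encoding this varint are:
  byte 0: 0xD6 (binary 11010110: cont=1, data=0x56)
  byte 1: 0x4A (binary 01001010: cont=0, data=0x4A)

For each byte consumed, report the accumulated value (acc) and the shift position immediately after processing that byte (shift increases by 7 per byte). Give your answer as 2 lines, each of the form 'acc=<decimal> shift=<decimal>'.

Answer: acc=86 shift=7
acc=9558 shift=14

Derivation:
byte 0=0xD6: payload=0x56=86, contrib = 86<<0 = 86; acc -> 86, shift -> 7
byte 1=0x4A: payload=0x4A=74, contrib = 74<<7 = 9472; acc -> 9558, shift -> 14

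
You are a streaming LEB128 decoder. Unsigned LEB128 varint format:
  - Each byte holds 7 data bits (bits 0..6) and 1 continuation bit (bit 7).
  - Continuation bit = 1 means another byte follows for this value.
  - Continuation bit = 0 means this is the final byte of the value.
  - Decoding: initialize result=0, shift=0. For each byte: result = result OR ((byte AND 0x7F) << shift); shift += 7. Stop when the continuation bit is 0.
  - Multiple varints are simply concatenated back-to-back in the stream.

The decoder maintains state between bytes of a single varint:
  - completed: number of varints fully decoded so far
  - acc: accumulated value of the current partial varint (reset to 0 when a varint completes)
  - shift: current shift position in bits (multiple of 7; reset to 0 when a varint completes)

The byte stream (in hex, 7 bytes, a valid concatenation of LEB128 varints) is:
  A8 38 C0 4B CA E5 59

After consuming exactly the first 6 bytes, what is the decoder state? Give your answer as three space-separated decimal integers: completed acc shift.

Answer: 2 13002 14

Derivation:
byte[0]=0xA8 cont=1 payload=0x28: acc |= 40<<0 -> completed=0 acc=40 shift=7
byte[1]=0x38 cont=0 payload=0x38: varint #1 complete (value=7208); reset -> completed=1 acc=0 shift=0
byte[2]=0xC0 cont=1 payload=0x40: acc |= 64<<0 -> completed=1 acc=64 shift=7
byte[3]=0x4B cont=0 payload=0x4B: varint #2 complete (value=9664); reset -> completed=2 acc=0 shift=0
byte[4]=0xCA cont=1 payload=0x4A: acc |= 74<<0 -> completed=2 acc=74 shift=7
byte[5]=0xE5 cont=1 payload=0x65: acc |= 101<<7 -> completed=2 acc=13002 shift=14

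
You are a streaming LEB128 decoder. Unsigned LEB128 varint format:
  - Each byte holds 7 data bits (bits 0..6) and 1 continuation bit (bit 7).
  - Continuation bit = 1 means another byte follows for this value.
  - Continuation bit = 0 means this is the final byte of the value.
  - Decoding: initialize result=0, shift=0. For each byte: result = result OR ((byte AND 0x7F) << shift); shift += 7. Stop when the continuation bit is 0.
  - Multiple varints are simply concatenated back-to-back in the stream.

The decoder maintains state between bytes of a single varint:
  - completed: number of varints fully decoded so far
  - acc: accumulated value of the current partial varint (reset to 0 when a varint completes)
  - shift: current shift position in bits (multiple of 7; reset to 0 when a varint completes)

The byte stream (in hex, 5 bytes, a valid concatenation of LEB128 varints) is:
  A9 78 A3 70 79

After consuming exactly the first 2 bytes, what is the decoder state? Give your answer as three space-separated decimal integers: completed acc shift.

Answer: 1 0 0

Derivation:
byte[0]=0xA9 cont=1 payload=0x29: acc |= 41<<0 -> completed=0 acc=41 shift=7
byte[1]=0x78 cont=0 payload=0x78: varint #1 complete (value=15401); reset -> completed=1 acc=0 shift=0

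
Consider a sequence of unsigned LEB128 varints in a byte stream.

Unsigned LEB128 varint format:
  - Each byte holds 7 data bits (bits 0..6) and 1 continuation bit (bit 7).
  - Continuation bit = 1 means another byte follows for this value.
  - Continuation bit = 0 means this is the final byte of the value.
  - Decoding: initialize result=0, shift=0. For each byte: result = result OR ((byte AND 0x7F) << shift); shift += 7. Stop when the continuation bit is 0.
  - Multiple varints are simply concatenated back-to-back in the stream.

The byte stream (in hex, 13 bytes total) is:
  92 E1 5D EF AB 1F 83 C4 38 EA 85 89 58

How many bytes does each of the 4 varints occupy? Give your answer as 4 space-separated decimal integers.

  byte[0]=0x92 cont=1 payload=0x12=18: acc |= 18<<0 -> acc=18 shift=7
  byte[1]=0xE1 cont=1 payload=0x61=97: acc |= 97<<7 -> acc=12434 shift=14
  byte[2]=0x5D cont=0 payload=0x5D=93: acc |= 93<<14 -> acc=1536146 shift=21 [end]
Varint 1: bytes[0:3] = 92 E1 5D -> value 1536146 (3 byte(s))
  byte[3]=0xEF cont=1 payload=0x6F=111: acc |= 111<<0 -> acc=111 shift=7
  byte[4]=0xAB cont=1 payload=0x2B=43: acc |= 43<<7 -> acc=5615 shift=14
  byte[5]=0x1F cont=0 payload=0x1F=31: acc |= 31<<14 -> acc=513519 shift=21 [end]
Varint 2: bytes[3:6] = EF AB 1F -> value 513519 (3 byte(s))
  byte[6]=0x83 cont=1 payload=0x03=3: acc |= 3<<0 -> acc=3 shift=7
  byte[7]=0xC4 cont=1 payload=0x44=68: acc |= 68<<7 -> acc=8707 shift=14
  byte[8]=0x38 cont=0 payload=0x38=56: acc |= 56<<14 -> acc=926211 shift=21 [end]
Varint 3: bytes[6:9] = 83 C4 38 -> value 926211 (3 byte(s))
  byte[9]=0xEA cont=1 payload=0x6A=106: acc |= 106<<0 -> acc=106 shift=7
  byte[10]=0x85 cont=1 payload=0x05=5: acc |= 5<<7 -> acc=746 shift=14
  byte[11]=0x89 cont=1 payload=0x09=9: acc |= 9<<14 -> acc=148202 shift=21
  byte[12]=0x58 cont=0 payload=0x58=88: acc |= 88<<21 -> acc=184697578 shift=28 [end]
Varint 4: bytes[9:13] = EA 85 89 58 -> value 184697578 (4 byte(s))

Answer: 3 3 3 4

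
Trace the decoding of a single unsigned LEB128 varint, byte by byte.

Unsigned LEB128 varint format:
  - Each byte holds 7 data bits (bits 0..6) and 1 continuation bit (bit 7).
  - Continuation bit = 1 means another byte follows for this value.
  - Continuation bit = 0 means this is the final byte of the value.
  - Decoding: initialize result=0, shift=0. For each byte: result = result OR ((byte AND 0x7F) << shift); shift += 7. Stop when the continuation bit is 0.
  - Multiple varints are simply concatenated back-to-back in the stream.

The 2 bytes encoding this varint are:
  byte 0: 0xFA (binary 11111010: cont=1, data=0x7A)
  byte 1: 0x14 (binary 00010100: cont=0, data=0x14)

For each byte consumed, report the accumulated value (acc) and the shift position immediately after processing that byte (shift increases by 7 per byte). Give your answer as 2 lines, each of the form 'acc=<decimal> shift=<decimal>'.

Answer: acc=122 shift=7
acc=2682 shift=14

Derivation:
byte 0=0xFA: payload=0x7A=122, contrib = 122<<0 = 122; acc -> 122, shift -> 7
byte 1=0x14: payload=0x14=20, contrib = 20<<7 = 2560; acc -> 2682, shift -> 14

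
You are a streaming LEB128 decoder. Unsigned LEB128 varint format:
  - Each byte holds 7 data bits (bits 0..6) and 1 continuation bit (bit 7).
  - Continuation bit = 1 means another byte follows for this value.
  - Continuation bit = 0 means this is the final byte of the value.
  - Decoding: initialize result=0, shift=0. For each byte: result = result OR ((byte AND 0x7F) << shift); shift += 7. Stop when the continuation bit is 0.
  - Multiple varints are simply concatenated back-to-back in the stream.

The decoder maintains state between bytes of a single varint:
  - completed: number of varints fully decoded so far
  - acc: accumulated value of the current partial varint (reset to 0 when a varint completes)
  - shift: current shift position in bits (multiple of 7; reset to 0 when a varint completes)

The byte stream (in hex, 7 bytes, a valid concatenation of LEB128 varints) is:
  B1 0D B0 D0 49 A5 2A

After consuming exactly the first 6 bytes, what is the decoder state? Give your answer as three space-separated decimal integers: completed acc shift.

byte[0]=0xB1 cont=1 payload=0x31: acc |= 49<<0 -> completed=0 acc=49 shift=7
byte[1]=0x0D cont=0 payload=0x0D: varint #1 complete (value=1713); reset -> completed=1 acc=0 shift=0
byte[2]=0xB0 cont=1 payload=0x30: acc |= 48<<0 -> completed=1 acc=48 shift=7
byte[3]=0xD0 cont=1 payload=0x50: acc |= 80<<7 -> completed=1 acc=10288 shift=14
byte[4]=0x49 cont=0 payload=0x49: varint #2 complete (value=1206320); reset -> completed=2 acc=0 shift=0
byte[5]=0xA5 cont=1 payload=0x25: acc |= 37<<0 -> completed=2 acc=37 shift=7

Answer: 2 37 7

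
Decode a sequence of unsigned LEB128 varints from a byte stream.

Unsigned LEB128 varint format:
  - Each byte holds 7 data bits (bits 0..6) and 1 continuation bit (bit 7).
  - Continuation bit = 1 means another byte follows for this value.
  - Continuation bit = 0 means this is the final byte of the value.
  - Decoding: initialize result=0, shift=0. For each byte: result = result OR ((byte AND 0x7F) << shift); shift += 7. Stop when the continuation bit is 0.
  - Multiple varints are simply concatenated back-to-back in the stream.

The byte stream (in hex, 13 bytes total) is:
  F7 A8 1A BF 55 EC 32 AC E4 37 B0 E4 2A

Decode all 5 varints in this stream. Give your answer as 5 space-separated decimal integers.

  byte[0]=0xF7 cont=1 payload=0x77=119: acc |= 119<<0 -> acc=119 shift=7
  byte[1]=0xA8 cont=1 payload=0x28=40: acc |= 40<<7 -> acc=5239 shift=14
  byte[2]=0x1A cont=0 payload=0x1A=26: acc |= 26<<14 -> acc=431223 shift=21 [end]
Varint 1: bytes[0:3] = F7 A8 1A -> value 431223 (3 byte(s))
  byte[3]=0xBF cont=1 payload=0x3F=63: acc |= 63<<0 -> acc=63 shift=7
  byte[4]=0x55 cont=0 payload=0x55=85: acc |= 85<<7 -> acc=10943 shift=14 [end]
Varint 2: bytes[3:5] = BF 55 -> value 10943 (2 byte(s))
  byte[5]=0xEC cont=1 payload=0x6C=108: acc |= 108<<0 -> acc=108 shift=7
  byte[6]=0x32 cont=0 payload=0x32=50: acc |= 50<<7 -> acc=6508 shift=14 [end]
Varint 3: bytes[5:7] = EC 32 -> value 6508 (2 byte(s))
  byte[7]=0xAC cont=1 payload=0x2C=44: acc |= 44<<0 -> acc=44 shift=7
  byte[8]=0xE4 cont=1 payload=0x64=100: acc |= 100<<7 -> acc=12844 shift=14
  byte[9]=0x37 cont=0 payload=0x37=55: acc |= 55<<14 -> acc=913964 shift=21 [end]
Varint 4: bytes[7:10] = AC E4 37 -> value 913964 (3 byte(s))
  byte[10]=0xB0 cont=1 payload=0x30=48: acc |= 48<<0 -> acc=48 shift=7
  byte[11]=0xE4 cont=1 payload=0x64=100: acc |= 100<<7 -> acc=12848 shift=14
  byte[12]=0x2A cont=0 payload=0x2A=42: acc |= 42<<14 -> acc=700976 shift=21 [end]
Varint 5: bytes[10:13] = B0 E4 2A -> value 700976 (3 byte(s))

Answer: 431223 10943 6508 913964 700976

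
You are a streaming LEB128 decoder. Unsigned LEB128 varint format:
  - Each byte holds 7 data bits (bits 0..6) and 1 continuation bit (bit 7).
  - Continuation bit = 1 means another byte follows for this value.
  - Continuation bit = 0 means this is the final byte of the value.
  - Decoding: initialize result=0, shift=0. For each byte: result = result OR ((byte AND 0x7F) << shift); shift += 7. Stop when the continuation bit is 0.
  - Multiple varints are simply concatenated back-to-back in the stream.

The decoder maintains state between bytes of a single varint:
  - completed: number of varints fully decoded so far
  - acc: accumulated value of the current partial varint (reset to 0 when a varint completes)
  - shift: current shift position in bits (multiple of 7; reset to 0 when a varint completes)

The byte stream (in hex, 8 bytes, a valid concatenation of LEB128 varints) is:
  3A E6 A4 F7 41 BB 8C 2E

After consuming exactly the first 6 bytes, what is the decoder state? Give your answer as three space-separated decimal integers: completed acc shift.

Answer: 2 59 7

Derivation:
byte[0]=0x3A cont=0 payload=0x3A: varint #1 complete (value=58); reset -> completed=1 acc=0 shift=0
byte[1]=0xE6 cont=1 payload=0x66: acc |= 102<<0 -> completed=1 acc=102 shift=7
byte[2]=0xA4 cont=1 payload=0x24: acc |= 36<<7 -> completed=1 acc=4710 shift=14
byte[3]=0xF7 cont=1 payload=0x77: acc |= 119<<14 -> completed=1 acc=1954406 shift=21
byte[4]=0x41 cont=0 payload=0x41: varint #2 complete (value=138269286); reset -> completed=2 acc=0 shift=0
byte[5]=0xBB cont=1 payload=0x3B: acc |= 59<<0 -> completed=2 acc=59 shift=7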